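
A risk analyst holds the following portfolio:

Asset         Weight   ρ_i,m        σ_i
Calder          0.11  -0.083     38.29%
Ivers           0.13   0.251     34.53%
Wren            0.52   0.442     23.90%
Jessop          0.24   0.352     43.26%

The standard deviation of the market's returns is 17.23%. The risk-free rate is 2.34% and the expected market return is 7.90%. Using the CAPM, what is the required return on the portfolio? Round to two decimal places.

5.54%

β_Calder = -0.083 × 38.29% / 17.23% = -0.1844
β_Ivers = 0.251 × 34.53% / 17.23% = 0.5030
β_Wren = 0.442 × 23.90% / 17.23% = 0.6131
β_Jessop = 0.352 × 43.26% / 17.23% = 0.8838
β_P = Σ w_i β_i = 0.11×-0.1844 + 0.13×0.5030 + 0.52×0.6131 + 0.24×0.8838 = 0.5760
MRP = 7.90% − 2.34% = 5.56%
E(R_P) = R_f + β_P × MRP = 2.34% + 0.5760 × 5.56% = 5.54%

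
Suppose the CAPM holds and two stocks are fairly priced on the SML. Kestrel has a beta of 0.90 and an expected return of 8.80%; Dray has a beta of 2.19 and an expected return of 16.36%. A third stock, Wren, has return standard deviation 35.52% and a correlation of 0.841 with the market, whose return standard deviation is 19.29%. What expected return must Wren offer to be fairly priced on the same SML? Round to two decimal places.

12.60%

MRP = (16.36% − 8.80%) / (2.19 − 0.90) = 5.8605%
R_f = 8.80% − 0.90 × 5.8605% = 3.5256%
β_Wren = ρ·σ_i/σ_m = 0.841 × 35.52 / 19.29 = 1.5486
E(R_Wren) = R_f + β × MRP = 3.5256% + 1.5486 × 5.8605% = 12.60%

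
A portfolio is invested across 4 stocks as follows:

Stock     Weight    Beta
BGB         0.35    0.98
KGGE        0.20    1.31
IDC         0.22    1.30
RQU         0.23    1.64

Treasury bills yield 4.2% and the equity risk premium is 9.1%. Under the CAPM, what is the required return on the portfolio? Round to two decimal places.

β_P = Σ w_i β_i = 0.35×0.98 + 0.20×1.31 + 0.22×1.30 + 0.23×1.64 = 1.2682
E(R_P) = R_f + β_P × MRP = 4.2% + 1.2682 × 9.1% = 15.74%

15.74%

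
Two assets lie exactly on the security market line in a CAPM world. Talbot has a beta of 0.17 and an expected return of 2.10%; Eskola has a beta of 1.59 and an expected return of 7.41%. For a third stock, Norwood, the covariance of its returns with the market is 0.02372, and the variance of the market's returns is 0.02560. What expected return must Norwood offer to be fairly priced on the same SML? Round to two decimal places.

MRP = (7.41% − 2.10%) / (1.59 − 0.17) = 3.7394%
R_f = 2.10% − 0.17 × 3.7394% = 1.4643%
β_Norwood = Cov / Var(R_m) = 0.02372 / 0.02560 = 0.9266
E(R_Norwood) = R_f + β × MRP = 1.4643% + 0.9266 × 3.7394% = 4.93%

4.93%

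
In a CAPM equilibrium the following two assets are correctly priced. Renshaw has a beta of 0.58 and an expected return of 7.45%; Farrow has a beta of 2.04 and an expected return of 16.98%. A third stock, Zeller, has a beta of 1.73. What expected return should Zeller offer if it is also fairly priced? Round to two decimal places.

MRP (SML slope) = (16.98% − 7.45%) / (2.04 − 0.58) = 9.53% / 1.46 = 6.5274%
R_f (intercept) = 7.45% − 0.58 × 6.5274% = 3.6641%
E(R_Zeller) = R_f + β × MRP = 3.6641% + 1.73 × 6.5274% = 14.96%

14.96%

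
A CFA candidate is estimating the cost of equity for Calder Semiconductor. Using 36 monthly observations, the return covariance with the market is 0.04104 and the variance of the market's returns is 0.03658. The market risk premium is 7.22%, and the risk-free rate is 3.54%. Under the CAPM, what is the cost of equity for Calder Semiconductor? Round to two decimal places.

11.64%

β = Cov(R_i, R_m) / Var(R_m) = 0.04104 / 0.03658 = 1.1219
E(R) = R_f + β × MRP = 3.54% + 1.1219 × 7.22% = 11.64%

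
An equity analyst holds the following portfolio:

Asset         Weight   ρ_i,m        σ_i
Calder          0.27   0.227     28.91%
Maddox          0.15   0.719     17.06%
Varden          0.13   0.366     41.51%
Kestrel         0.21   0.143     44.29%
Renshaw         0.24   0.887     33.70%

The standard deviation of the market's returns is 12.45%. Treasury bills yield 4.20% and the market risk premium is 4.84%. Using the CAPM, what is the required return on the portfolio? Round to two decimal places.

9.68%

β_Calder = 0.227 × 28.91% / 12.45% = 0.5271
β_Maddox = 0.719 × 17.06% / 12.45% = 0.9852
β_Varden = 0.366 × 41.51% / 12.45% = 1.2203
β_Kestrel = 0.143 × 44.29% / 12.45% = 0.5087
β_Renshaw = 0.887 × 33.70% / 12.45% = 2.4010
β_P = Σ w_i β_i = 0.27×0.5271 + 0.15×0.9852 + 0.13×1.2203 + 0.21×0.5087 + 0.24×2.4010 = 1.1318
E(R_P) = R_f + β_P × MRP = 4.20% + 1.1318 × 4.84% = 9.68%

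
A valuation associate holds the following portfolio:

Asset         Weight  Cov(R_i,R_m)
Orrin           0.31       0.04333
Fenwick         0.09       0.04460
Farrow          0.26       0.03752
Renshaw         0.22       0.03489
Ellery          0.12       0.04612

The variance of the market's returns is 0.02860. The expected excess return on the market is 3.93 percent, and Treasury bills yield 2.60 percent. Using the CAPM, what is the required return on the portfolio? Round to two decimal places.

8.15%

β_Orrin = 0.04333 / 0.02860 = 1.5150
β_Fenwick = 0.04460 / 0.02860 = 1.5594
β_Farrow = 0.03752 / 0.02860 = 1.3119
β_Renshaw = 0.03489 / 0.02860 = 1.2199
β_Ellery = 0.04612 / 0.02860 = 1.6126
β_P = Σ w_i β_i = 0.31×1.5150 + 0.09×1.5594 + 0.26×1.3119 + 0.22×1.2199 + 0.12×1.6126 = 1.4130
E(R_P) = R_f + β_P × MRP = 2.60% + 1.4130 × 3.93% = 8.15%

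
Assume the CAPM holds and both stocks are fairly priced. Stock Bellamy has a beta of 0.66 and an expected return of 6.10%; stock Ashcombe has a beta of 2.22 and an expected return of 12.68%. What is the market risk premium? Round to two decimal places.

4.22%

Both satisfy E(R) = R_f + β·MRP, so the slope of the SML is
MRP = (12.68% − 6.10%) / (2.22 − 0.66) = 6.58% / 1.56 = 4.2179%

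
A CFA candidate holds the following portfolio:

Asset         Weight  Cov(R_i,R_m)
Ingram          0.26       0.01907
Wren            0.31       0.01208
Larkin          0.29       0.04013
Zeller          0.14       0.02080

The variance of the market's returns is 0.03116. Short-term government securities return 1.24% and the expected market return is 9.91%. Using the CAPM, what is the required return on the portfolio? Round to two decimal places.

7.71%

β_Ingram = 0.01907 / 0.03116 = 0.6120
β_Wren = 0.01208 / 0.03116 = 0.3877
β_Larkin = 0.04013 / 0.03116 = 1.2879
β_Zeller = 0.02080 / 0.03116 = 0.6675
β_P = Σ w_i β_i = 0.26×0.6120 + 0.31×0.3877 + 0.29×1.2879 + 0.14×0.6675 = 0.7462
MRP = 9.91% − 1.24% = 8.67%
E(R_P) = R_f + β_P × MRP = 1.24% + 0.7462 × 8.67% = 7.71%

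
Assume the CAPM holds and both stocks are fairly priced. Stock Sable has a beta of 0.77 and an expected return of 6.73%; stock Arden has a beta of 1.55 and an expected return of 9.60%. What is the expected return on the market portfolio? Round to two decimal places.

7.58%

Both satisfy E(R) = R_f + β·MRP, so the slope of the SML is
MRP = (9.60% − 6.73%) / (1.55 − 0.77) = 2.87% / 0.78 = 3.6795%
R_f = E(R_Sable) − β_Sable·MRP = 6.73% − 0.77 × 3.6795% = 3.8968%
E(R_m) = R_f + MRP = 3.8968% + 3.6795% = 7.58%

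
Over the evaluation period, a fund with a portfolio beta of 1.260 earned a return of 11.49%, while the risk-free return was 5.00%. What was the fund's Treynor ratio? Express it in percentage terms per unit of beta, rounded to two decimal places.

Treynor = (R_P − R_f) / β_P = (11.49% − 5.00%) / 1.2600 = 6.49% / 1.2600 = 5.15%

5.15%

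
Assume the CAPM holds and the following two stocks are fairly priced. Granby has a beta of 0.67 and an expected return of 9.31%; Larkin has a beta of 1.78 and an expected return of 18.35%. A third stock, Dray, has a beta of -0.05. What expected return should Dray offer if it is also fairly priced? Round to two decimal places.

3.45%

MRP (SML slope) = (18.35% − 9.31%) / (1.78 − 0.67) = 9.04% / 1.11 = 8.1441%
R_f (intercept) = 9.31% − 0.67 × 8.1441% = 3.8535%
E(R_Dray) = R_f + β × MRP = 3.8535% + -0.05 × 8.1441% = 3.45%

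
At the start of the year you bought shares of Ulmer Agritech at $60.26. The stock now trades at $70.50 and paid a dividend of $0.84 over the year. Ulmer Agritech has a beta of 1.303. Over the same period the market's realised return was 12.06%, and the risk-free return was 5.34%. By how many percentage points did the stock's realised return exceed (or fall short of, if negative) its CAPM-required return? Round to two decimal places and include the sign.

Realised HPR = (P1 + D1 − P0) / P0 = (70.50 + 0.84 − 60.26) / 60.26 = 11.08 / 60.26 = 18.3870%
MRP = 12.06% − 5.34% = 6.72%
CAPM required = R_f + β·MRP = 5.34% + 1.303 × 6.72% = 14.09616%
α = realised − required = 18.3870% − 14.09616% = +4.29%

+4.29%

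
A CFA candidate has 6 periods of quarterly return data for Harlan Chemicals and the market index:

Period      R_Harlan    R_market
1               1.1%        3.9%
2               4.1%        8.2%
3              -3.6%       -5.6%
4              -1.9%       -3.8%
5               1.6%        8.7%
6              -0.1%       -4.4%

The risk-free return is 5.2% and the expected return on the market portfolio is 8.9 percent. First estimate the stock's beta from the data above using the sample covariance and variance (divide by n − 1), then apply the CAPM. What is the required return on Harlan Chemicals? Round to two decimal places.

Mean R_i = (1.1 + 4.1 − 3.6 − 1.9 + 1.6 − 0.1) / 6 = 0.2000%
Mean R_m = (3.9 + 8.2 − 5.6 − 3.8 + 8.7 − 4.4) / 6 = 1.1667%
Σ(R_i − R̄_i)(R_m − R̄_m) = 78.2500  ⇒  Cov = 78.2500 / 5 = 15.6500
Σ(R_m − R̄_m)² = 215.1333  ⇒  Var(R_m) = 215.1333 / 5 = 43.0267
β = Cov / Var(R_m) = 15.6500 / 43.0267 = 0.3637
MRP = 8.9% − 5.2% = 3.70%
E(R) = R_f + β × MRP = 5.2% + 0.3637 × 3.7% = 6.55%

6.55%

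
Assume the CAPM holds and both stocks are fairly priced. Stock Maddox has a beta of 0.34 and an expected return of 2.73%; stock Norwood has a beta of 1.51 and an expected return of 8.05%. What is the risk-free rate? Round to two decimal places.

1.18%

Both satisfy E(R) = R_f + β·MRP, so the slope of the SML is
MRP = (8.05% − 2.73%) / (1.51 − 0.34) = 5.32% / 1.17 = 4.5470%
R_f = E(R_Maddox) − β_Maddox·MRP = 2.73% − 0.34 × 4.5470% = 1.1840%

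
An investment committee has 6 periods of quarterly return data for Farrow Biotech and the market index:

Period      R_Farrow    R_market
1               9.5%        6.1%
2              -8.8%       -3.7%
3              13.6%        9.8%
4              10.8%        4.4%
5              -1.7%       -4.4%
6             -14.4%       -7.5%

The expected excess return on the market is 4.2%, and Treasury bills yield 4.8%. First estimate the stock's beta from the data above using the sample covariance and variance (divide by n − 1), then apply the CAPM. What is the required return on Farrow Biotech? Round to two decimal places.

Mean R_i = (9.5 − 8.8 + 13.6 + 10.8 − 1.7 − 14.4) / 6 = 1.5000%
Mean R_m = (6.1 − 3.7 + 9.8 + 4.4 − 4.4 − 7.5) / 6 = 0.7833%
Σ(R_i − R̄_i)(R_m − R̄_m) = 379.7400  ⇒  Cov = 379.7400 / 5 = 75.9480
Σ(R_m − R̄_m)² = 238.2283  ⇒  Var(R_m) = 238.2283 / 5 = 47.6457
β = Cov / Var(R_m) = 75.9480 / 47.6457 = 1.5940
E(R) = R_f + β × MRP = 4.8% + 1.5940 × 4.2% = 11.49%

11.49%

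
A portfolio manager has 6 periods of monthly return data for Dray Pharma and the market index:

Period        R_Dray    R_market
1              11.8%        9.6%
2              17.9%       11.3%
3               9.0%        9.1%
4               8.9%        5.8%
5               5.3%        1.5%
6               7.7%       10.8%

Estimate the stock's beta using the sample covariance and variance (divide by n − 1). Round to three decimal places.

0.781

Mean R_i = (11.8 + 17.9 + 9.0 + 8.9 + 5.3 + 7.7) / 6 = 10.1000%
Mean R_m = (9.6 + 11.3 + 9.1 + 5.8 + 1.5 + 10.8) / 6 = 8.0167%
Σ(R_i − R̄_i)(R_m − R̄_m) = 54.3700  ⇒  Cov = 54.3700 / 5 = 10.8740
Σ(R_m − R̄_m)² = 69.5883  ⇒  Var(R_m) = 69.5883 / 5 = 13.9177
β = Cov / Var(R_m) = 10.8740 / 13.9177 = 0.7813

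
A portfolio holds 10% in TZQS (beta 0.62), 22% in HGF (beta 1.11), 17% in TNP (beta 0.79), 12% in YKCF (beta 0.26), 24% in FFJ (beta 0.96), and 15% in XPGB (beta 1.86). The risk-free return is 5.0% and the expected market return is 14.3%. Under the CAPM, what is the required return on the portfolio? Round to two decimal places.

14.12%

β_P = Σ w_i β_i = 0.10×0.62 + 0.22×1.11 + 0.17×0.79 + 0.12×0.26 + 0.24×0.96 + 0.15×1.86 = 0.9811
MRP = 14.3% − 5.0% = 9.30%
E(R_P) = R_f + β_P × MRP = 5.0% + 0.9811 × 9.3% = 14.12%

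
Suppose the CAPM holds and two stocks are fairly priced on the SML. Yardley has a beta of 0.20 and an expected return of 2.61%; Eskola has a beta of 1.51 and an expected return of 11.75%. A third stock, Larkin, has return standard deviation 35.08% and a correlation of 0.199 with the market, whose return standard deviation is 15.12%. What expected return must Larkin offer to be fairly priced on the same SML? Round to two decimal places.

MRP = (11.75% − 2.61%) / (1.51 − 0.20) = 6.9771%
R_f = 2.61% − 0.20 × 6.9771% = 1.2146%
β_Larkin = ρ·σ_i/σ_m = 0.199 × 35.08 / 15.12 = 0.4617
E(R_Larkin) = R_f + β × MRP = 1.2146% + 0.4617 × 6.9771% = 4.44%

4.44%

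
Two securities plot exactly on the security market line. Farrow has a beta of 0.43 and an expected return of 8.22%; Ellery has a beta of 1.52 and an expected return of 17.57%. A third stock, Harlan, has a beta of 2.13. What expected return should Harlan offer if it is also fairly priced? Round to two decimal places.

MRP (SML slope) = (17.57% − 8.22%) / (1.52 − 0.43) = 9.35% / 1.09 = 8.5780%
R_f (intercept) = 8.22% − 0.43 × 8.5780% = 4.5315%
E(R_Harlan) = R_f + β × MRP = 4.5315% + 2.13 × 8.5780% = 22.80%

22.80%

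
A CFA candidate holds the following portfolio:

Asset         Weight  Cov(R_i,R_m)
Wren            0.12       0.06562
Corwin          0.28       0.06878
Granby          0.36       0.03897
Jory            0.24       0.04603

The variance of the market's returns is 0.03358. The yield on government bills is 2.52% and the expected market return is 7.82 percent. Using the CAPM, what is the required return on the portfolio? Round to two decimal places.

10.76%

β_Wren = 0.06562 / 0.03358 = 1.9541
β_Corwin = 0.06878 / 0.03358 = 2.0482
β_Granby = 0.03897 / 0.03358 = 1.1605
β_Jory = 0.04603 / 0.03358 = 1.3708
β_P = Σ w_i β_i = 0.12×1.9541 + 0.28×2.0482 + 0.36×1.1605 + 0.24×1.3708 = 1.5548
MRP = 7.82% − 2.52% = 5.30%
E(R_P) = R_f + β_P × MRP = 2.52% + 1.5548 × 5.30% = 10.76%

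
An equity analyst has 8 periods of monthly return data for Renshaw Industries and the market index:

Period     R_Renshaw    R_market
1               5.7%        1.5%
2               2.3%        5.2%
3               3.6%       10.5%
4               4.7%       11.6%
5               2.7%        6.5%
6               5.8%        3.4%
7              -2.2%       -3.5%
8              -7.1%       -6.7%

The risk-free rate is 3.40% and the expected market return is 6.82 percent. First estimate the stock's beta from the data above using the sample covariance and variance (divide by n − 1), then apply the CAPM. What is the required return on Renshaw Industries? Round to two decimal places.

Mean R_i = (5.7 + 2.3 + 3.6 + 4.7 + 2.7 + 5.8 − 2.2 − 7.1) / 8 = 1.9375%
Mean R_m = (1.5 + 5.2 + 10.5 + 11.6 + 6.5 + 3.4 − 3.5 − 6.7) / 8 = 3.5625%
Σ(R_i − R̄_i)(R_m − R̄_m) = 150.1513  ⇒  Cov = 150.1513 / 7 = 21.4502
Σ(R_m − R̄_m)² = 283.5188  ⇒  Var(R_m) = 283.5188 / 7 = 40.5027
β = Cov / Var(R_m) = 21.4502 / 40.5027 = 0.5296
MRP = 6.82% − 3.40% = 3.42%
E(R) = R_f + β × MRP = 3.40% + 0.5296 × 3.42% = 5.21%

5.21%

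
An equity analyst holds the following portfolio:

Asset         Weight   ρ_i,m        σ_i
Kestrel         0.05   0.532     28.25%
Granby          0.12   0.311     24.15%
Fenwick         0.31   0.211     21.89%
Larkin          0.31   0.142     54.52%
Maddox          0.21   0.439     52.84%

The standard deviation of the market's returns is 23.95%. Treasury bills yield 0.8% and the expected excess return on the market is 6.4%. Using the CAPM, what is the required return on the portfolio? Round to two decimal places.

β_Kestrel = 0.532 × 28.25% / 23.95% = 0.6275
β_Granby = 0.311 × 24.15% / 23.95% = 0.3136
β_Fenwick = 0.211 × 21.89% / 23.95% = 0.1929
β_Larkin = 0.142 × 54.52% / 23.95% = 0.3233
β_Maddox = 0.439 × 52.84% / 23.95% = 0.9685
β_P = Σ w_i β_i = 0.05×0.6275 + 0.12×0.3136 + 0.31×0.1929 + 0.31×0.3233 + 0.21×0.9685 = 0.4324
E(R_P) = R_f + β_P × MRP = 0.8% + 0.4324 × 6.4% = 3.57%

3.57%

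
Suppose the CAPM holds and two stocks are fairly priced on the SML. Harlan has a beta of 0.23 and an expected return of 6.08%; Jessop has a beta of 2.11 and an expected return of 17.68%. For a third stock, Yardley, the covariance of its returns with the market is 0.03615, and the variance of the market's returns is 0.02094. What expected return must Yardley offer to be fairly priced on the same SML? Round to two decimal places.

15.31%

MRP = (17.68% − 6.08%) / (2.11 − 0.23) = 6.1702%
R_f = 6.08% − 0.23 × 6.1702% = 4.6609%
β_Yardley = Cov / Var(R_m) = 0.03615 / 0.02094 = 1.7264
E(R_Yardley) = R_f + β × MRP = 4.6609% + 1.7264 × 6.1702% = 15.31%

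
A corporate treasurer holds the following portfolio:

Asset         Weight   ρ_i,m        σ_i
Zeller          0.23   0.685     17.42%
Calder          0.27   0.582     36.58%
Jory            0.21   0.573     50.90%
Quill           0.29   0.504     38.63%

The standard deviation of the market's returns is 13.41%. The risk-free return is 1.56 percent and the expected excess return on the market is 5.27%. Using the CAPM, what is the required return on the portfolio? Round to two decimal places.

β_Zeller = 0.685 × 17.42% / 13.41% = 0.8898
β_Calder = 0.582 × 36.58% / 13.41% = 1.5876
β_Jory = 0.573 × 50.90% / 13.41% = 2.1749
β_Quill = 0.504 × 38.63% / 13.41% = 1.4519
β_P = Σ w_i β_i = 0.23×0.8898 + 0.27×1.5876 + 0.21×2.1749 + 0.29×1.4519 = 1.5111
E(R_P) = R_f + β_P × MRP = 1.56% + 1.5111 × 5.27% = 9.52%

9.52%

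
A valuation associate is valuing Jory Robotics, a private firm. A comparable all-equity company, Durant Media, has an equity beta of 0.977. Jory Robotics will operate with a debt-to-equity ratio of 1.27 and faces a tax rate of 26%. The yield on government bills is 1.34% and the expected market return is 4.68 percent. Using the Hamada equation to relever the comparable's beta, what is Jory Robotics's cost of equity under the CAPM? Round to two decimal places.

β_L = β_U × [1 + (1 − t)(D/E)] = 0.977 × [1 + (1 − 0.26) × 1.27]
    = 0.977 × [1 + 0.74 × 1.27] = 0.977 × 1.9398 = 1.8952
MRP = 4.68% − 1.34% = 3.34%
E(R) = R_f + β_L × MRP = 1.34% + 1.8952 × 3.34% = 7.67%

7.67%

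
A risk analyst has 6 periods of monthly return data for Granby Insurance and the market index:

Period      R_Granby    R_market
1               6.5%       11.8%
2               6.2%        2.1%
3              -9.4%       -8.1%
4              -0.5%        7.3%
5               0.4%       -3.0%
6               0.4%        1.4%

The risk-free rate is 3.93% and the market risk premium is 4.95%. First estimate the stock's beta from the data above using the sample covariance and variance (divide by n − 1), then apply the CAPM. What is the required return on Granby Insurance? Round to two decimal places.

6.97%

Mean R_i = (6.5 + 6.2 − 9.4 − 0.5 + 0.4 + 0.4) / 6 = 0.6000%
Mean R_m = (11.8 + 2.1 − 8.1 + 7.3 − 3.0 + 1.4) / 6 = 1.9167%
Σ(R_i − R̄_i)(R_m − R̄_m) = 154.6700  ⇒  Cov = 154.6700 / 5 = 30.9340
Σ(R_m − R̄_m)² = 251.4683  ⇒  Var(R_m) = 251.4683 / 5 = 50.2937
β = Cov / Var(R_m) = 30.9340 / 50.2937 = 0.6151
E(R) = R_f + β × MRP = 3.93% + 0.6151 × 4.95% = 6.97%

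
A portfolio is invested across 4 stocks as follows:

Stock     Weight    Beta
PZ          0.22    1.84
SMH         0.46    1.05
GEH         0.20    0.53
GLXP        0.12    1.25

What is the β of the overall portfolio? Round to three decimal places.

1.144

β_P = Σ w_i β_i = 0.22×1.84 + 0.46×1.05 + 0.20×0.53 + 0.12×1.25 = 1.1438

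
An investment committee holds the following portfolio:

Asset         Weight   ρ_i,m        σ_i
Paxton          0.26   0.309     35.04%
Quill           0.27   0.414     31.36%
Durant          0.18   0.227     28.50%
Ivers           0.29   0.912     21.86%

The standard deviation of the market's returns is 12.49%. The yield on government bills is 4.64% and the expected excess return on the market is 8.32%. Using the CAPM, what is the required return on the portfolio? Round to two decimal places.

13.48%

β_Paxton = 0.309 × 35.04% / 12.49% = 0.8669
β_Quill = 0.414 × 31.36% / 12.49% = 1.0395
β_Durant = 0.227 × 28.50% / 12.49% = 0.5180
β_Ivers = 0.912 × 21.86% / 12.49% = 1.5962
β_P = Σ w_i β_i = 0.26×0.8669 + 0.27×1.0395 + 0.18×0.5180 + 0.29×1.5962 = 1.0622
E(R_P) = R_f + β_P × MRP = 4.64% + 1.0622 × 8.32% = 13.48%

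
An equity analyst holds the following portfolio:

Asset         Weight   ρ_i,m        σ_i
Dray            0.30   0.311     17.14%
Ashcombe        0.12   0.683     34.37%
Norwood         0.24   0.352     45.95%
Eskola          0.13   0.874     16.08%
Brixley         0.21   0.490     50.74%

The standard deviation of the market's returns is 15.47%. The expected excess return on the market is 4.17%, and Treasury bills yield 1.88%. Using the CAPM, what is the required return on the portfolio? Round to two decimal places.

β_Dray = 0.311 × 17.14% / 15.47% = 0.3446
β_Ashcombe = 0.683 × 34.37% / 15.47% = 1.5174
β_Norwood = 0.352 × 45.95% / 15.47% = 1.0455
β_Eskola = 0.874 × 16.08% / 15.47% = 0.9085
β_Brixley = 0.490 × 50.74% / 15.47% = 1.6071
β_P = Σ w_i β_i = 0.30×0.3446 + 0.12×1.5174 + 0.24×1.0455 + 0.13×0.9085 + 0.21×1.6071 = 0.9920
E(R_P) = R_f + β_P × MRP = 1.88% + 0.9920 × 4.17% = 6.02%

6.02%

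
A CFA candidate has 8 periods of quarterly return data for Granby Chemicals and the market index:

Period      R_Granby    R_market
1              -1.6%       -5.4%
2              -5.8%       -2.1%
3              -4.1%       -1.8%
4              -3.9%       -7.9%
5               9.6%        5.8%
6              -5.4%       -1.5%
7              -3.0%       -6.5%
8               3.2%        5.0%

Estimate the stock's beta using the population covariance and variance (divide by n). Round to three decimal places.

Mean R_i = (-1.6 − 5.8 − 4.1 − 3.9 + 9.6 − 5.4 − 3.0 + 3.2) / 8 = -1.3750%
Mean R_m = (-5.4 − 2.1 − 1.8 − 7.9 + 5.8 − 1.5 − 6.5 + 5.0) / 8 = -1.8000%
Σ(R_i − R̄_i)(R_m − R̄_m) = 138.4900  ⇒  Cov = 138.4900 / 8 = 17.3113
Σ(R_m − R̄_m)² = 176.4400  ⇒  Var(R_m) = 176.4400 / 8 = 22.0550
β = Cov / Var(R_m) = 17.3113 / 22.0550 = 0.7849

0.785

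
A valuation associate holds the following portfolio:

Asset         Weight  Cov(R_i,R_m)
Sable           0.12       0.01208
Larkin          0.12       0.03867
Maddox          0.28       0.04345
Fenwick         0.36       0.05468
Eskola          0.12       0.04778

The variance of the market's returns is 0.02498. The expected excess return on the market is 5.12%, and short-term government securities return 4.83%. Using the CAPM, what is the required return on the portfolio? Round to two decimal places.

13.78%

β_Sable = 0.01208 / 0.02498 = 0.4836
β_Larkin = 0.03867 / 0.02498 = 1.5480
β_Maddox = 0.04345 / 0.02498 = 1.7394
β_Fenwick = 0.05468 / 0.02498 = 2.1890
β_Eskola = 0.04778 / 0.02498 = 1.9127
β_P = Σ w_i β_i = 0.12×0.4836 + 0.12×1.5480 + 0.28×1.7394 + 0.36×2.1890 + 0.12×1.9127 = 1.7484
E(R_P) = R_f + β_P × MRP = 4.83% + 1.7484 × 5.12% = 13.78%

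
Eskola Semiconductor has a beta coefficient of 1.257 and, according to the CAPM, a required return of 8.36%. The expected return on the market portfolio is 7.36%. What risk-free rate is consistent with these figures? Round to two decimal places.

E(R) = R_f + β(E(R_m) − R_f) = R_f(1 − β) + β·E(R_m)
8.36% = R_f × (1 − 1.257) + 1.257 × 7.36%
8.36% = R_f × -0.257 + 9.25152%
R_f = (8.36% − 9.25152%) / -0.257 = 3.47%

3.47%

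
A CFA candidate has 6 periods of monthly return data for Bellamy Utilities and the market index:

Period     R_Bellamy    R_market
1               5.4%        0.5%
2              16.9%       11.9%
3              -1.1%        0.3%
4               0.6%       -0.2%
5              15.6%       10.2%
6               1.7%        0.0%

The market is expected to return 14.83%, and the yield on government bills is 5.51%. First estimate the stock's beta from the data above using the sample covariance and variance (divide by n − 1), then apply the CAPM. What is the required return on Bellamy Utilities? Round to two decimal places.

Mean R_i = (5.4 + 16.9 − 1.1 + 0.6 + 15.6 + 1.7) / 6 = 6.5167%
Mean R_m = (0.5 + 11.9 + 0.3 − 0.2 + 10.2 + 0.0) / 6 = 3.7833%
Σ(R_i − R̄_i)(R_m − R̄_m) = 214.5517  ⇒  Cov = 214.5517 / 5 = 42.9103
Σ(R_m − R̄_m)² = 160.1483  ⇒  Var(R_m) = 160.1483 / 5 = 32.0297
β = Cov / Var(R_m) = 42.9103 / 32.0297 = 1.3397
MRP = 14.83% − 5.51% = 9.32%
E(R) = R_f + β × MRP = 5.51% + 1.3397 × 9.32% = 18.00%

18.00%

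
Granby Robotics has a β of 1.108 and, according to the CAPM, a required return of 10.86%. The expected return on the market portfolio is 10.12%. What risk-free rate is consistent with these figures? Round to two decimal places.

3.27%

E(R) = R_f + β(E(R_m) − R_f) = R_f(1 − β) + β·E(R_m)
10.86% = R_f × (1 − 1.108) + 1.108 × 10.12%
10.86% = R_f × -0.108 + 11.21296%
R_f = (10.86% − 11.21296%) / -0.108 = 3.27%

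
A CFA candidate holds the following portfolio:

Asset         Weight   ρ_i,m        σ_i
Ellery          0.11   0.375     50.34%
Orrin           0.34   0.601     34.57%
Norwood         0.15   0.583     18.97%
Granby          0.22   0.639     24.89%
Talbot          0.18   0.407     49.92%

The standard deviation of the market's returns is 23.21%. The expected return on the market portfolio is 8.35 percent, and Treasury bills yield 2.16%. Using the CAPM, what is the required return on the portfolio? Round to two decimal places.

6.95%

β_Ellery = 0.375 × 50.34% / 23.21% = 0.8133
β_Orrin = 0.601 × 34.57% / 23.21% = 0.8952
β_Norwood = 0.583 × 18.97% / 23.21% = 0.4765
β_Granby = 0.639 × 24.89% / 23.21% = 0.6853
β_Talbot = 0.407 × 49.92% / 23.21% = 0.8754
β_P = Σ w_i β_i = 0.11×0.8133 + 0.34×0.8952 + 0.15×0.4765 + 0.22×0.6853 + 0.18×0.8754 = 0.7736
MRP = 8.35% − 2.16% = 6.19%
E(R_P) = R_f + β_P × MRP = 2.16% + 0.7736 × 6.19% = 6.95%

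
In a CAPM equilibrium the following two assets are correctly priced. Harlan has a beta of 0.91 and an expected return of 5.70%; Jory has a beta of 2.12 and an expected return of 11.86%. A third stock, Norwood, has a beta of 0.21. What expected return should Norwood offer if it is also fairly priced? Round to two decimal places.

2.14%

MRP (SML slope) = (11.86% − 5.70%) / (2.12 − 0.91) = 6.16% / 1.21 = 5.0909%
R_f (intercept) = 5.70% − 0.91 × 5.0909% = 1.0673%
E(R_Norwood) = R_f + β × MRP = 1.0673% + 0.21 × 5.0909% = 2.14%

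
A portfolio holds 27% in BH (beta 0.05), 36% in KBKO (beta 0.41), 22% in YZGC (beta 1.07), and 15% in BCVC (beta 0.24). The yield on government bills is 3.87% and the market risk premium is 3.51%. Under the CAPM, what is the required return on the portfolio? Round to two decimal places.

5.39%

β_P = Σ w_i β_i = 0.27×0.05 + 0.36×0.41 + 0.22×1.07 + 0.15×0.24 = 0.4325
E(R_P) = R_f + β_P × MRP = 3.87% + 0.4325 × 3.51% = 5.39%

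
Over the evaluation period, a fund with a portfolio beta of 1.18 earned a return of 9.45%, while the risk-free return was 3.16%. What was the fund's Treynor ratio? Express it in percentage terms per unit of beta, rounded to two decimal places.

5.33%

Treynor = (R_P − R_f) / β_P = (9.45% − 3.16%) / 1.1800 = 6.29% / 1.1800 = 5.33%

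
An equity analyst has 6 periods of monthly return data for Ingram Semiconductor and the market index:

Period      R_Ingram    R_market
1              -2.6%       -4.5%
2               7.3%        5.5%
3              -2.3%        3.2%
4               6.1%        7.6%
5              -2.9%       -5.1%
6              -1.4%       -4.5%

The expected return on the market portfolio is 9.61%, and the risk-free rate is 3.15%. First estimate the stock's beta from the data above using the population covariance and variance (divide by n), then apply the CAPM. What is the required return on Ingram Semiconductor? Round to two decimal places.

Mean R_i = (-2.6 + 7.3 − 2.3 + 6.1 − 2.9 − 1.4) / 6 = 0.7000%
Mean R_m = (-4.5 + 5.5 + 3.2 + 7.6 − 5.1 − 4.5) / 6 = 0.3667%
Σ(R_i − R̄_i)(R_m − R̄_m) = 110.4000  ⇒  Cov = 110.4000 / 6 = 18.4000
Σ(R_m − R̄_m)² = 163.9533  ⇒  Var(R_m) = 163.9533 / 6 = 27.3256
β = Cov / Var(R_m) = 18.4000 / 27.3256 = 0.6734
MRP = 9.61% − 3.15% = 6.46%
E(R) = R_f + β × MRP = 3.15% + 0.6734 × 6.46% = 7.50%

7.50%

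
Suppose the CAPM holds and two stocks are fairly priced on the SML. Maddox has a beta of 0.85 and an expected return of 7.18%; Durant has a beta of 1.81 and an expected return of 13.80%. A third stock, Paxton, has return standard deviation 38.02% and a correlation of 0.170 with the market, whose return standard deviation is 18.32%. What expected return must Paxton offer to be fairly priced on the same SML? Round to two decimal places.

MRP = (13.80% − 7.18%) / (1.81 − 0.85) = 6.8958%
R_f = 7.18% − 0.85 × 6.8958% = 1.3186%
β_Paxton = ρ·σ_i/σ_m = 0.170 × 38.02 / 18.32 = 0.3528
E(R_Paxton) = R_f + β × MRP = 1.3186% + 0.3528 × 6.8958% = 3.75%

3.75%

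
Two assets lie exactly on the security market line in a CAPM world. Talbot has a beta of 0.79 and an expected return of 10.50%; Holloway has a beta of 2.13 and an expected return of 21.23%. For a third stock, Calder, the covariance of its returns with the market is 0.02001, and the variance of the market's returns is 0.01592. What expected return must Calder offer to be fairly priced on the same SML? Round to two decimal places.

14.24%

MRP = (21.23% − 10.50%) / (2.13 − 0.79) = 8.0075%
R_f = 10.50% − 0.79 × 8.0075% = 4.1741%
β_Calder = Cov / Var(R_m) = 0.02001 / 0.01592 = 1.2569
E(R_Calder) = R_f + β × MRP = 4.1741% + 1.2569 × 8.0075% = 14.24%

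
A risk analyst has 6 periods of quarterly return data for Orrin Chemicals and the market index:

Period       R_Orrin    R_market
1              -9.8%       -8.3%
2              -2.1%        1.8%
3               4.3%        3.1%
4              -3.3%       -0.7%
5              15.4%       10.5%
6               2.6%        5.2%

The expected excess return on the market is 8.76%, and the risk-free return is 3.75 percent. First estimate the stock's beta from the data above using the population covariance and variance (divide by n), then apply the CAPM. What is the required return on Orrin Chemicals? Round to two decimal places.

Mean R_i = (-9.8 − 2.1 + 4.3 − 3.3 + 15.4 + 2.6) / 6 = 1.1833%
Mean R_m = (-8.3 + 1.8 + 3.1 − 0.7 + 10.5 + 5.2) / 6 = 1.9333%
Σ(R_i − R̄_i)(R_m − R̄_m) = 254.6933  ⇒  Cov = 254.6933 / 6 = 42.4489
Σ(R_m − R̄_m)² = 197.0933  ⇒  Var(R_m) = 197.0933 / 6 = 32.8489
β = Cov / Var(R_m) = 42.4489 / 32.8489 = 1.2922
E(R) = R_f + β × MRP = 3.75% + 1.2922 × 8.76% = 15.07%

15.07%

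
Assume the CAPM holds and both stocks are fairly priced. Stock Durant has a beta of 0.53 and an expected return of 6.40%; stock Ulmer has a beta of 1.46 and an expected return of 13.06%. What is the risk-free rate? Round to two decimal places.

2.60%

Both satisfy E(R) = R_f + β·MRP, so the slope of the SML is
MRP = (13.06% − 6.40%) / (1.46 − 0.53) = 6.66% / 0.93 = 7.1613%
R_f = E(R_Durant) − β_Durant·MRP = 6.40% − 0.53 × 7.1613% = 2.6045%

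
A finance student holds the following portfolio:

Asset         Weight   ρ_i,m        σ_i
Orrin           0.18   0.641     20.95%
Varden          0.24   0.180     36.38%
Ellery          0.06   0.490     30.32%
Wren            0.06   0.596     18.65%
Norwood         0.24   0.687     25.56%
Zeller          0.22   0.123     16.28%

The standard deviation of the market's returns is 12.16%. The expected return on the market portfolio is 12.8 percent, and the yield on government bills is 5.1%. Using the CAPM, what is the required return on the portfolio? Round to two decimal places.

β_Orrin = 0.641 × 20.95% / 12.16% = 1.1044
β_Varden = 0.180 × 36.38% / 12.16% = 0.5385
β_Ellery = 0.490 × 30.32% / 12.16% = 1.2218
β_Wren = 0.596 × 18.65% / 12.16% = 0.9141
β_Norwood = 0.687 × 25.56% / 12.16% = 1.4441
β_Zeller = 0.123 × 16.28% / 12.16% = 0.1647
β_P = Σ w_i β_i = 0.18×1.1044 + 0.24×0.5385 + 0.06×1.2218 + 0.06×0.9141 + 0.24×1.4441 + 0.22×0.1647 = 0.8390
MRP = 12.8% − 5.1% = 7.70%
E(R_P) = R_f + β_P × MRP = 5.1% + 0.8390 × 7.7% = 11.56%

11.56%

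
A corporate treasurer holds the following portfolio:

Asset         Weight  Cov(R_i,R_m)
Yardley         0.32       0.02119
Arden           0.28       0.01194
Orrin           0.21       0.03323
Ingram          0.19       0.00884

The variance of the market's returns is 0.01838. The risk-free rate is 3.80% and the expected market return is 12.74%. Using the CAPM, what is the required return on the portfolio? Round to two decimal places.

12.94%

β_Yardley = 0.02119 / 0.01838 = 1.1529
β_Arden = 0.01194 / 0.01838 = 0.6496
β_Orrin = 0.03323 / 0.01838 = 1.8079
β_Ingram = 0.00884 / 0.01838 = 0.4810
β_P = Σ w_i β_i = 0.32×1.1529 + 0.28×0.6496 + 0.21×1.8079 + 0.19×0.4810 = 1.0219
MRP = 12.74% − 3.80% = 8.94%
E(R_P) = R_f + β_P × MRP = 3.80% + 1.0219 × 8.94% = 12.94%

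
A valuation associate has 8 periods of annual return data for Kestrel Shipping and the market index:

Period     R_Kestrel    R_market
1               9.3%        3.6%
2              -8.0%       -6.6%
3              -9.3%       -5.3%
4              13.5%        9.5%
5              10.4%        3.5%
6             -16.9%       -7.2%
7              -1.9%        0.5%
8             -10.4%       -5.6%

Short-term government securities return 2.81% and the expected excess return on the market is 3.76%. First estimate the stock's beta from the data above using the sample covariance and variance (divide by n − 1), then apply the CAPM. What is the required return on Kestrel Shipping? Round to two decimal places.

Mean R_i = (9.3 − 8.0 − 9.3 + 13.5 + 10.4 − 16.9 − 1.9 − 10.4) / 8 = -1.6625%
Mean R_m = (3.6 − 6.6 − 5.3 + 9.5 + 3.5 − 7.2 + 0.5 − 5.6) / 8 = -0.9500%
Σ(R_i − R̄_i)(R_m − R̄_m) = 466.5550  ⇒  Cov = 466.5550 / 7 = 66.6507
Σ(R_m − R̄_m)² = 263.3400  ⇒  Var(R_m) = 263.3400 / 7 = 37.6200
β = Cov / Var(R_m) = 66.6507 / 37.6200 = 1.7717
E(R) = R_f + β × MRP = 2.81% + 1.7717 × 3.76% = 9.47%

9.47%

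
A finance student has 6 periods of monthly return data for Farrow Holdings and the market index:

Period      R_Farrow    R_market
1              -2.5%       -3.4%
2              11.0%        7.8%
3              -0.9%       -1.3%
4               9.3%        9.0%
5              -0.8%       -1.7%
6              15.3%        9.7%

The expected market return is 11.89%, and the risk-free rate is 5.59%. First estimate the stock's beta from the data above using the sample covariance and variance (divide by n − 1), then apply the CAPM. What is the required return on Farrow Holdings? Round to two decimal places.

Mean R_i = (-2.5 + 11.0 − 0.9 + 9.3 − 0.8 + 15.3) / 6 = 5.2333%
Mean R_m = (-3.4 + 7.8 − 1.3 + 9.0 − 1.7 + 9.7) / 6 = 3.3500%
Σ(R_i − R̄_i)(R_m − R̄_m) = 223.7500  ⇒  Cov = 223.7500 / 5 = 44.7500
Σ(R_m − R̄_m)² = 184.7350  ⇒  Var(R_m) = 184.7350 / 5 = 36.9470
β = Cov / Var(R_m) = 44.7500 / 36.9470 = 1.2112
MRP = 11.89% − 5.59% = 6.30%
E(R) = R_f + β × MRP = 5.59% + 1.2112 × 6.30% = 13.22%

13.22%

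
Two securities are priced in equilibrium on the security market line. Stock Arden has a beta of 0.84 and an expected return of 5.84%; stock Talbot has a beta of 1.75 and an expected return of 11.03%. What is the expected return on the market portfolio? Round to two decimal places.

6.75%

Both satisfy E(R) = R_f + β·MRP, so the slope of the SML is
MRP = (11.03% − 5.84%) / (1.75 − 0.84) = 5.19% / 0.91 = 5.7033%
R_f = E(R_Arden) − β_Arden·MRP = 5.84% − 0.84 × 5.7033% = 1.0492%
E(R_m) = R_f + MRP = 1.0492% + 5.7033% = 6.75%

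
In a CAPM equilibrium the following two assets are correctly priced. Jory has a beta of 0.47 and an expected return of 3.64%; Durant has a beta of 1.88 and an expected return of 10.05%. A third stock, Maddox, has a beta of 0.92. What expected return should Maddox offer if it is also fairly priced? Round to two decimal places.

5.69%

MRP (SML slope) = (10.05% − 3.64%) / (1.88 − 0.47) = 6.41% / 1.41 = 4.5461%
R_f (intercept) = 3.64% − 0.47 × 4.5461% = 1.5033%
E(R_Maddox) = R_f + β × MRP = 1.5033% + 0.92 × 4.5461% = 5.69%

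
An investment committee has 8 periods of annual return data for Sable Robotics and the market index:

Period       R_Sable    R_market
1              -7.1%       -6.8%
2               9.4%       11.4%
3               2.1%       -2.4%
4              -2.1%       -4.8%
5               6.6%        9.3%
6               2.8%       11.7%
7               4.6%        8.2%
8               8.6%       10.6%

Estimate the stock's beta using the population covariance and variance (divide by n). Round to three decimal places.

0.615

Mean R_i = (-7.1 + 9.4 + 2.1 − 2.1 + 6.6 + 2.8 + 4.6 + 8.6) / 8 = 3.1125%
Mean R_m = (-6.8 + 11.4 − 2.4 − 4.8 + 9.3 + 11.7 + 8.2 + 10.6) / 8 = 4.6500%
Σ(R_i − R̄_i)(R_m − R̄_m) = 267.7150  ⇒  Cov = 267.7150 / 8 = 33.4644
Σ(R_m − R̄_m)² = 435.0000  ⇒  Var(R_m) = 435.0000 / 8 = 54.3750
β = Cov / Var(R_m) = 33.4644 / 54.3750 = 0.6154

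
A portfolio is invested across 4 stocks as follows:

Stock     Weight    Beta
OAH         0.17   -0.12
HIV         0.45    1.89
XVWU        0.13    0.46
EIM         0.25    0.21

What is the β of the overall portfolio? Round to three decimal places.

0.942

β_P = Σ w_i β_i = 0.17×-0.12 + 0.45×1.89 + 0.13×0.46 + 0.25×0.21 = 0.9424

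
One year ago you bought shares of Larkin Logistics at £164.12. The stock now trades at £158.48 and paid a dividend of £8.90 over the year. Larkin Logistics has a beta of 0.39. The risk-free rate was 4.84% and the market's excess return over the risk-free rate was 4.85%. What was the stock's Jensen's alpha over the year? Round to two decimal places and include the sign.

-4.75%

Realised HPR = (P1 + D1 − P0) / P0 = (158.48 + 8.90 − 164.12) / 164.12 = 3.26 / 164.12 = 1.9864%
CAPM required = R_f + β·MRP = 4.84% + 0.39 × 4.85% = 6.7315%
α = realised − required = 1.9864% − 6.7315% = -4.75%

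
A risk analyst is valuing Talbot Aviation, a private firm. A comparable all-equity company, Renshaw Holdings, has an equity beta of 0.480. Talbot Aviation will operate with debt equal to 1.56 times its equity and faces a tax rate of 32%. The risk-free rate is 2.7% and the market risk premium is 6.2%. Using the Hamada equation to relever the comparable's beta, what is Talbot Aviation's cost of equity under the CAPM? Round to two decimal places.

β_L = β_U × [1 + (1 − t)(D/E)] = 0.480 × [1 + (1 − 0.32) × 1.56]
    = 0.480 × [1 + 0.68 × 1.56] = 0.480 × 2.0608 = 0.9892
E(R) = R_f + β_L × MRP = 2.7% + 0.9892 × 6.2% = 8.83%

8.83%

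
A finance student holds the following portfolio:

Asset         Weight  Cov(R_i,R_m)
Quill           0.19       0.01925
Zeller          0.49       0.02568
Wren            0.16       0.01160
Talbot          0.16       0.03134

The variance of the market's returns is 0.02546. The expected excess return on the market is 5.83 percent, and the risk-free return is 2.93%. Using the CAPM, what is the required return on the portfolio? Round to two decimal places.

8.22%

β_Quill = 0.01925 / 0.02546 = 0.7561
β_Zeller = 0.02568 / 0.02546 = 1.0086
β_Wren = 0.01160 / 0.02546 = 0.4556
β_Talbot = 0.03134 / 0.02546 = 1.2310
β_P = Σ w_i β_i = 0.19×0.7561 + 0.49×1.0086 + 0.16×0.4556 + 0.16×1.2310 = 0.9077
E(R_P) = R_f + β_P × MRP = 2.93% + 0.9077 × 5.83% = 8.22%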